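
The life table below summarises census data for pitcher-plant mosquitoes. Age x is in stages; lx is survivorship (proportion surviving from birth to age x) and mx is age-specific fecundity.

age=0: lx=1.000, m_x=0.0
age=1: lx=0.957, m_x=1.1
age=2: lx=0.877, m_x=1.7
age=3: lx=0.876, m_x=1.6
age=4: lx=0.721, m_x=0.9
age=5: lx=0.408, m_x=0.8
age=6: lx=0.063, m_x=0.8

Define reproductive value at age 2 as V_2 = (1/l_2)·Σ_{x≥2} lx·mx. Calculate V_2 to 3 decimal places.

4.468

lx·mx for x ≥ 2: 1.4909, 1.4016, 0.6489, 0.3264, 0.0504 → sum = 3.9182
V_2 = 3.9182 / l_2 = 3.9182 / 0.877 = 4.467731… → 4.468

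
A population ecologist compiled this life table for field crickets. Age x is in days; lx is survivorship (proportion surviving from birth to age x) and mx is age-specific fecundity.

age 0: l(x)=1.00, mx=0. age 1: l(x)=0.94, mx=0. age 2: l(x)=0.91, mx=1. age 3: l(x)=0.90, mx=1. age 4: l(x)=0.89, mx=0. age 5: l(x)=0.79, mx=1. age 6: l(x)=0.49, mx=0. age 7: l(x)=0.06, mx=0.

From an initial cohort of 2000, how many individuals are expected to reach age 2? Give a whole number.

Expected survivors = N0 · l_2 = 2000 × 0.91 = 1820 → 1820

1820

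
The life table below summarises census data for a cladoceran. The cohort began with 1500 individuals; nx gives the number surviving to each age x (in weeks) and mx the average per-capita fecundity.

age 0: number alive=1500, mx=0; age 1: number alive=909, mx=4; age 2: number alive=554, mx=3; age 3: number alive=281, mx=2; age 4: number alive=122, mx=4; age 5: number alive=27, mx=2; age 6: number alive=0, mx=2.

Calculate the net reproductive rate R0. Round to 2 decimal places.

lx = nx/n0 = nx/1500: 1, 0.606, 0.36933…, 0.18733…, 0.08133…, 0.018, 0
lx·mx by age: 0, 2.424, 1.108…, 0.374667…, 0.325333…, 0.036, 0
R0 = Σ lx·mx = 4.268… → 4.27

4.27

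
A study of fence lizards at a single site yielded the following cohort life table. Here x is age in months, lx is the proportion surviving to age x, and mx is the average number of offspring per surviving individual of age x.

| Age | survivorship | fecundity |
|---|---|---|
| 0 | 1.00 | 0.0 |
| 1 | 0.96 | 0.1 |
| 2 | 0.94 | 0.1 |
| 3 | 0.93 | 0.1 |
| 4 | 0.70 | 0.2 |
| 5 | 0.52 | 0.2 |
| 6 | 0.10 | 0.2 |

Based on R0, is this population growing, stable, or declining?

declining

R0 = Σ lx·mx = 0 + 0.096 + 0.094 + 0.093 + 0.14 + 0.104 + 0.02 = 0.547
R0 < 1, so the population is declining.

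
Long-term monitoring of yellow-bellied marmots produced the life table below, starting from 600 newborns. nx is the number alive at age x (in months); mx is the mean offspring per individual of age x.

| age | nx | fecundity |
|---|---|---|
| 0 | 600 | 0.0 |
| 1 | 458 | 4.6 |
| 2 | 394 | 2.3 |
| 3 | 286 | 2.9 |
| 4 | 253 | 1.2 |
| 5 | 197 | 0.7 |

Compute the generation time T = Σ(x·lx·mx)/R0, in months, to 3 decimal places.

1.940

lx = nx/n0 = nx/600: 1, 0.76333…, 0.65667…, 0.47667…, 0.42167…, 0.32833…
lx·mx: 0, 3.511333…, 1.510333…, 1.382333…, 0.506…, 0.229833… → R0 = 7.139833…
x·lx·mx: 0, 3.511333…, 3.020667…, 4.147…, 2.024…, 1.149167… → Σ = 13.852167…
T = 13.852167… / 7.139833… = 1.940125… → 1.940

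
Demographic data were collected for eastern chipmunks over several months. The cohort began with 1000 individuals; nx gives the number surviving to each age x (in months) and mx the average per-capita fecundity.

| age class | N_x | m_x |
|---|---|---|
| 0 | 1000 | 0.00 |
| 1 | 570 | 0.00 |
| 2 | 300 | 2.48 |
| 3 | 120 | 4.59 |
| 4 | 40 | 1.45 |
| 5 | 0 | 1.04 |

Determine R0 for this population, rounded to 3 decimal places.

1.353

lx = nx/n0 = nx/1000: 1, 0.57, 0.3, 0.12, 0.04, 0
lx·mx by age: 0, 0, 0.744, 0.5508, 0.058, 0
R0 = Σ lx·mx = 1.3528 → 1.353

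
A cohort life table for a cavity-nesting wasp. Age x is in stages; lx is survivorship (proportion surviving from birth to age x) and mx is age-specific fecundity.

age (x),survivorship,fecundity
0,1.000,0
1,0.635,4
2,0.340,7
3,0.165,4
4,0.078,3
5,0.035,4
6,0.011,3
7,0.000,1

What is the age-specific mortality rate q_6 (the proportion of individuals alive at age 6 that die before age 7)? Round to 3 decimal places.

1.000

q_6 = (l_6 − l_7) / l_6 = (0.011 − 0) / 0.011
     = 0.011 / 0.011 = 1 → 1.000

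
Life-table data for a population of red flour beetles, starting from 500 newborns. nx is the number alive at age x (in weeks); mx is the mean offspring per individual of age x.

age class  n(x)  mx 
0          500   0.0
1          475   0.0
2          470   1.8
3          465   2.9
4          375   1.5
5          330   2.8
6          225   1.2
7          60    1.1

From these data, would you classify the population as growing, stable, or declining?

growing

lx = nx/n0 = nx/500: 1, 0.95, 0.94, 0.93, 0.75, 0.66, 0.45, 0.12
R0 = Σ lx·mx = 0 + 0 + 1.692 + 2.697 + 1.125 + 1.848 + 0.54 + 0.132 = 8.034
R0 > 1, so the population is growing.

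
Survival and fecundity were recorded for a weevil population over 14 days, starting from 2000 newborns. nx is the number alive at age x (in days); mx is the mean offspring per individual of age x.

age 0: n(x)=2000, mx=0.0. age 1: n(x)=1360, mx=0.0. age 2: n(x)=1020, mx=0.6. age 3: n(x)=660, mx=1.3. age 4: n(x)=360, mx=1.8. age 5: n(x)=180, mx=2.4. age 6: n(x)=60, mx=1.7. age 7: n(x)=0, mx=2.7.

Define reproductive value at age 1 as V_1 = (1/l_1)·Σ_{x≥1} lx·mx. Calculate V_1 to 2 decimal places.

lx = nx/n0 = nx/2000: 1, 0.68, 0.51, 0.33, 0.18, 0.09, 0.03, 0
lx·mx for x ≥ 1: 0, 0.306, 0.429, 0.324, 0.216, 0.051, 0 → sum = 1.326
V_1 = 1.326 / l_1 = 1.326 / 0.68 = 1.95 → 1.95

1.95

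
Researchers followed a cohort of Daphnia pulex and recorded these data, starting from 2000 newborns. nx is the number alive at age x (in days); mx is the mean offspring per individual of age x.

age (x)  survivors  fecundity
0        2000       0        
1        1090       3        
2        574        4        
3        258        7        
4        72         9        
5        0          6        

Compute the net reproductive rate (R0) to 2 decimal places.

4.01

lx = nx/n0 = nx/2000: 1, 0.545, 0.287, 0.129, 0.036, 0
lx·mx by age: 0, 1.635, 1.148, 0.903, 0.324, 0
R0 = Σ lx·mx = 4.01 → 4.01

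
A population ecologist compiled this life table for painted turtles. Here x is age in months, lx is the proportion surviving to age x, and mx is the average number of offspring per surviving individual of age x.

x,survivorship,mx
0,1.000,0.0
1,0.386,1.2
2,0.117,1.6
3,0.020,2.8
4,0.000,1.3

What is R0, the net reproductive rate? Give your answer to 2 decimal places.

lx·mx by age: 0, 0.4632, 0.1872, 0.056, 0
R0 = Σ lx·mx = 0.7064 → 0.71

0.71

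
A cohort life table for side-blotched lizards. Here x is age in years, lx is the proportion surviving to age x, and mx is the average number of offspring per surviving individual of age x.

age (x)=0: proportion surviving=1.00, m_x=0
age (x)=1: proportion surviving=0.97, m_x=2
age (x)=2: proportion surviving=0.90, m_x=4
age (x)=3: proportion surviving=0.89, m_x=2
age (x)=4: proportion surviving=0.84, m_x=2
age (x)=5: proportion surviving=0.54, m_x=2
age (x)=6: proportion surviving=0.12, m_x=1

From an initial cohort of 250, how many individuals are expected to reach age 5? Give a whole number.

Expected survivors = N0 · l_5 = 250 × 0.54 = 135 → 135

135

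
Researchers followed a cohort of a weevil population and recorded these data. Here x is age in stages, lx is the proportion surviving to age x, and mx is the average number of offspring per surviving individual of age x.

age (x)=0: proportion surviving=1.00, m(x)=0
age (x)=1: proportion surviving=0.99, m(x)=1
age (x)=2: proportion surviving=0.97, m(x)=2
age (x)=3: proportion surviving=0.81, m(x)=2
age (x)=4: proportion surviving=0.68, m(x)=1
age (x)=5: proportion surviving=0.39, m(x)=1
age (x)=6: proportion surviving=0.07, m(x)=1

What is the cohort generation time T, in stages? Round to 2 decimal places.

lx·mx: 0, 0.99, 1.94, 1.62, 0.68, 0.39, 0.07 → R0 = 5.69
x·lx·mx: 0, 0.99, 3.88, 4.86, 2.72, 1.95, 0.42 → Σ = 14.82
T = 14.82 / 5.69 = 2.604569… → 2.60

2.60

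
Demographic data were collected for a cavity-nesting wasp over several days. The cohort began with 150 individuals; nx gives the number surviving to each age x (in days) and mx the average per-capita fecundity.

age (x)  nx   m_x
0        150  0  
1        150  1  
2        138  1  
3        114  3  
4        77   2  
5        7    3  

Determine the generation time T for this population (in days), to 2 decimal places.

2.70

lx = nx/n0 = nx/150: 1, 1, 0.92, 0.76, 0.51333…, 0.04667…
lx·mx: 0, 1, 0.92, 2.28, 1.026667…, 0.14… → R0 = 5.366667…
x·lx·mx: 0, 1, 1.84, 6.84, 4.106667…, 0.7… → Σ = 14.486667…
T = 14.486667… / 5.366667… = 2.699379… → 2.70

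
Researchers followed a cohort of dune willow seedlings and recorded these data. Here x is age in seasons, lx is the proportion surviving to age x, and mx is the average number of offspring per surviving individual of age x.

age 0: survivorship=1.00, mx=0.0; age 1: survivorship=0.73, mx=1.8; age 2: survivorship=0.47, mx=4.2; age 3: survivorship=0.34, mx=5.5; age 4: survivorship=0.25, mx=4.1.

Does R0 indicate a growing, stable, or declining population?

growing

R0 = Σ lx·mx = 0 + 1.314 + 1.974 + 1.87 + 1.025 = 6.183
R0 > 1, so the population is growing.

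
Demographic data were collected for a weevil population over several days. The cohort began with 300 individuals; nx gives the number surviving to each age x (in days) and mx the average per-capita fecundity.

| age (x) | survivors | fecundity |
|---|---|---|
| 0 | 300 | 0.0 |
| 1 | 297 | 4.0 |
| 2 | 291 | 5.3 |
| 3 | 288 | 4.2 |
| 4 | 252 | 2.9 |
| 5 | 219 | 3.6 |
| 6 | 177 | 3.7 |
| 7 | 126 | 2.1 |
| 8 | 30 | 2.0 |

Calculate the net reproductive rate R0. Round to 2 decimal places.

21.46

lx = nx/n0 = nx/300: 1, 0.99, 0.97, 0.96, 0.84, 0.73, 0.59, 0.42, 0.1
lx·mx by age: 0, 3.96, 5.141, 4.032, 2.436, 2.628, 2.183, 0.882, 0.2
R0 = Σ lx·mx = 21.462 → 21.46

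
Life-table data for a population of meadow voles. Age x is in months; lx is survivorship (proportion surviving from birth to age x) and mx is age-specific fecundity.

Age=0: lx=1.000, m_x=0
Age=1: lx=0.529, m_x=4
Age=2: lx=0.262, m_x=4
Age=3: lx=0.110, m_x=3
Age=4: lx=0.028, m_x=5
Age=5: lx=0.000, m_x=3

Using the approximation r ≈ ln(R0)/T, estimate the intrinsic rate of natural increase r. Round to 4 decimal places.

R0 = Σ lx·mx = 0 + 2.116 + 1.048 + 0.33 + 0.14 + 0 = 3.634
Σ x·lx·mx = 5.762; T = 5.762/3.634 = 1.58558…
r ≈ ln(R0)/T = ln(3.634)/1.58558… = 0.813793… → 0.8138

0.8138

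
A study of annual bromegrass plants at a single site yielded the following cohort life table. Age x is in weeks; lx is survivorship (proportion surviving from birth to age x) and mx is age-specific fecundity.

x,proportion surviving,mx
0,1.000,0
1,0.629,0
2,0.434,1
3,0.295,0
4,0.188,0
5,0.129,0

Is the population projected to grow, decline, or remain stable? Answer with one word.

declining

R0 = Σ lx·mx = 0 + 0 + 0.434 + 0 + 0 + 0 = 0.434
R0 < 1, so the population is declining.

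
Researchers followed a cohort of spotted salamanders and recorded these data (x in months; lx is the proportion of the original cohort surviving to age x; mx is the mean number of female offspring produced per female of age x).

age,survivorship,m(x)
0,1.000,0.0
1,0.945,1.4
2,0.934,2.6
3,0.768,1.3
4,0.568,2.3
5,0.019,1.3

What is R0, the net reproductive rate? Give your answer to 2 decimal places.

6.08

lx·mx by age: 0, 1.323, 2.4284, 0.9984, 1.3064, 0.0247
R0 = Σ lx·mx = 6.0809 → 6.08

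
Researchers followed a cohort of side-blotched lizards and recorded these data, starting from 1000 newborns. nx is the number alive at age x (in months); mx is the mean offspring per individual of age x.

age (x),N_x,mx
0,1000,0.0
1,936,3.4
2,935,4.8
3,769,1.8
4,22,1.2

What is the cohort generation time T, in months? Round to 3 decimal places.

lx = nx/n0 = nx/1000: 1, 0.936, 0.935, 0.769, 0.022
lx·mx: 0, 3.1824, 4.488, 1.3842, 0.0264 → R0 = 9.081
x·lx·mx: 0, 3.1824, 8.976, 4.1526, 0.1056 → Σ = 16.4166
T = 16.4166 / 9.081 = 1.807796… → 1.808

1.808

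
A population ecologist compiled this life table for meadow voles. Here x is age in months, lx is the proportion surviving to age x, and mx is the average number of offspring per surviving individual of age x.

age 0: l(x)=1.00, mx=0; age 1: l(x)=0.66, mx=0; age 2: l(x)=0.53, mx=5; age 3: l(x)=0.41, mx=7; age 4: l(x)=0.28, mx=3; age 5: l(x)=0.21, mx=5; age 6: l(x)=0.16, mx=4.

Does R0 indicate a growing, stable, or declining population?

growing

R0 = Σ lx·mx = 0 + 0 + 2.65 + 2.87 + 0.84 + 1.05 + 0.64 = 8.05
R0 > 1, so the population is growing.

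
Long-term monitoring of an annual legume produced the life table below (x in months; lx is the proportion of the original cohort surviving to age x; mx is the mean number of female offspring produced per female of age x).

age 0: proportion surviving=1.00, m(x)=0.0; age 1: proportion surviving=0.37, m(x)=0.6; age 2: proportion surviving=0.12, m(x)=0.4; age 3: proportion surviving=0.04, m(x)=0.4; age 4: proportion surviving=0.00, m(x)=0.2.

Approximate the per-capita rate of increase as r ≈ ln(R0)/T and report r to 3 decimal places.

R0 = Σ lx·mx = 0 + 0.222 + 0.048 + 0.016 + 0 = 0.286
Σ x·lx·mx = 0.366; T = 0.366/0.286 = 1.27972…
r ≈ ln(R0)/T = ln(0.286)/1.27972… = -0.97815… → -0.978

-0.978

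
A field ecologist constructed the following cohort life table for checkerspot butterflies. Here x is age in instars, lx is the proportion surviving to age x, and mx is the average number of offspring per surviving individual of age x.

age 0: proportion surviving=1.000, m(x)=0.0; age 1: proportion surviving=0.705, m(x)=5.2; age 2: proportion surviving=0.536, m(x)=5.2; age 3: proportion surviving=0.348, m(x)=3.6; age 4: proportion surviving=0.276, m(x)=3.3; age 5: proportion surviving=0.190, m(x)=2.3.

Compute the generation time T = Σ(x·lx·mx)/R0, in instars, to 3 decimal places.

2.079

lx·mx: 0, 3.666, 2.7872, 1.2528, 0.9108, 0.437 → R0 = 9.0538
x·lx·mx: 0, 3.666, 5.5744, 3.7584, 3.6432, 2.185 → Σ = 18.827
T = 18.827 / 9.0538 = 2.079458… → 2.079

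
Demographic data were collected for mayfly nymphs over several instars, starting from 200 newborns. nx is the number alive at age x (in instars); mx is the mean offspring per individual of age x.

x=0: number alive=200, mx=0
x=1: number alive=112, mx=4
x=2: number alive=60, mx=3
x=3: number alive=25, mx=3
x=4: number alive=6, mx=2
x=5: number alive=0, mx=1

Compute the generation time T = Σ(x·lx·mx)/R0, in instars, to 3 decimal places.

lx = nx/n0 = nx/200: 1, 0.56, 0.3, 0.125, 0.03, 0
lx·mx: 0, 2.24, 0.9, 0.375, 0.06, 0 → R0 = 3.575
x·lx·mx: 0, 2.24, 1.8, 1.125, 0.24, 0 → Σ = 5.405
T = 5.405 / 3.575 = 1.511888… → 1.512

1.512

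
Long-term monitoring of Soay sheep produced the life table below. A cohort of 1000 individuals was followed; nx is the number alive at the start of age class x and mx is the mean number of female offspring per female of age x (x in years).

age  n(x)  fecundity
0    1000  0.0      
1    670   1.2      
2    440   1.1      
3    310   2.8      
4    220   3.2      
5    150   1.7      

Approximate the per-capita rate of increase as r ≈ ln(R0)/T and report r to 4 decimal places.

lx = nx/n0 = nx/1000: 1, 0.67, 0.44, 0.31, 0.22, 0.15
R0 = Σ lx·mx = 0 + 0.804 + 0.484 + 0.868 + 0.704 + 0.255 = 3.115
Σ x·lx·mx = 8.467; T = 8.467/3.115 = 2.71814…
r ≈ ln(R0)/T = ln(3.115)/2.71814… = 0.418017… → 0.4180

0.4180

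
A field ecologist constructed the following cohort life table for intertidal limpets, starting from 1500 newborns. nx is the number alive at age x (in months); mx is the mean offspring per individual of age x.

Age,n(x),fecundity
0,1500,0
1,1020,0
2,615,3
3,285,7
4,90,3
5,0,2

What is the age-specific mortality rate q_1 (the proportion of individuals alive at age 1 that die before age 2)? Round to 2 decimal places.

0.40

lx = nx/n0 = nx/1500: 1, 0.68, 0.41, 0.19, 0.06, 0
q_1 = (l_1 − l_2) / l_1 = (0.68 − 0.41) / 0.68
     = 0.27 / 0.68 = 0.397059… → 0.40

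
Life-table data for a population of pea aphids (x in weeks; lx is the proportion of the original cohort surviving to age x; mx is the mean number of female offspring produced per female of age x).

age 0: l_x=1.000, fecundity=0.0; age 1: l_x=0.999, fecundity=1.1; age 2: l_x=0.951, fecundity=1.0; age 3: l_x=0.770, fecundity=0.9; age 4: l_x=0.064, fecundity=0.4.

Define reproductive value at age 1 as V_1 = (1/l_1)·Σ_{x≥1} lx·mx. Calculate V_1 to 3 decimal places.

lx·mx for x ≥ 1: 1.0989, 0.951, 0.693, 0.0256 → sum = 2.7685
V_1 = 2.7685 / l_1 = 2.7685 / 0.999 = 2.771271… → 2.771

2.771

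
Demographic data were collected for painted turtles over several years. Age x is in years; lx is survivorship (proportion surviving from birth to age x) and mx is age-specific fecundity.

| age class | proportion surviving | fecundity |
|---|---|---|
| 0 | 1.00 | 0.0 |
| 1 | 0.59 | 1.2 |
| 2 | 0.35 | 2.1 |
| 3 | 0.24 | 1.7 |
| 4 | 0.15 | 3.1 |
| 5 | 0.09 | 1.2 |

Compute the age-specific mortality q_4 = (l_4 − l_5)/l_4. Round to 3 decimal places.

q_4 = (l_4 − l_5) / l_4 = (0.15 − 0.09) / 0.15
     = 0.06 / 0.15 = 0.4 → 0.400

0.400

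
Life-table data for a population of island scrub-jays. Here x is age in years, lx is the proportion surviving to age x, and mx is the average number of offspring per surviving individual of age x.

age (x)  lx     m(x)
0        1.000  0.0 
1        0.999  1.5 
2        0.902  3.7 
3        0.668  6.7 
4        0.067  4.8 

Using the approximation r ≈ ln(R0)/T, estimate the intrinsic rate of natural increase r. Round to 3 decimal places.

R0 = Σ lx·mx = 0 + 1.4985 + 3.3374 + 4.4756 + 0.3216 = 9.6331
Σ x·lx·mx = 22.8865; T = 22.8865/9.6331 = 2.37582…
r ≈ ln(R0)/T = ln(9.6331)/2.37582… = 0.95344… → 0.953

0.953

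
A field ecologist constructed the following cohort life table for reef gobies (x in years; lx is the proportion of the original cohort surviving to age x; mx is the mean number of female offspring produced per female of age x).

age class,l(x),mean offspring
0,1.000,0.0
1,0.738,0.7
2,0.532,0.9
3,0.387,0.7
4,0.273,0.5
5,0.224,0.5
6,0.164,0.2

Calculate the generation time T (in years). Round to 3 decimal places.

2.320

lx·mx: 0, 0.5166, 0.4788, 0.2709, 0.1365, 0.112, 0.0328 → R0 = 1.5476
x·lx·mx: 0, 0.5166, 0.9576, 0.8127, 0.546, 0.56, 0.1968 → Σ = 3.5897
T = 3.5897 / 1.5476 = 2.319527… → 2.320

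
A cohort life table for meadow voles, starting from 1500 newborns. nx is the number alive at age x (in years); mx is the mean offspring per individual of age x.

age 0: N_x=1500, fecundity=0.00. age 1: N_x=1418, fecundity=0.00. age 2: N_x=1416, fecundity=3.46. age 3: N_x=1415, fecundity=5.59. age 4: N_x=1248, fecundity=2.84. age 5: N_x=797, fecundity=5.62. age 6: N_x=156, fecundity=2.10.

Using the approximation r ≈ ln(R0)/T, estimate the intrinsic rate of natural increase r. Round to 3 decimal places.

lx = nx/n0 = nx/1500: 1, 0.94533…, 0.944, 0.94333…, 0.832, 0.53133…, 0.104
R0 = Σ lx·mx = 0 + 0 + 3.26624 + 5.27323… + 2.36288 + 2.98609… + 0.2184 = 14.106847…
Σ x·lx·mx = 48.044567…; T = 48.044567…/14.106847… = 3.40576…
r ≈ ln(R0)/T = ln(14.106847…)/3.40576… = 0.77711… → 0.777

0.777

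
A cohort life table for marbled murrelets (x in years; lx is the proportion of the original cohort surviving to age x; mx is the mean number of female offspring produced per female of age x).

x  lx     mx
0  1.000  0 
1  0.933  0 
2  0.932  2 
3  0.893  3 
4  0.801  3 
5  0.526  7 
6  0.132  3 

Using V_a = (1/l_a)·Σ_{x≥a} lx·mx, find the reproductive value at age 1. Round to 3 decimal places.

11.816

lx·mx for x ≥ 1: 0, 1.864, 2.679, 2.403, 3.682, 0.396 → sum = 11.024
V_1 = 11.024 / l_1 = 11.024 / 0.933 = 11.815648… → 11.816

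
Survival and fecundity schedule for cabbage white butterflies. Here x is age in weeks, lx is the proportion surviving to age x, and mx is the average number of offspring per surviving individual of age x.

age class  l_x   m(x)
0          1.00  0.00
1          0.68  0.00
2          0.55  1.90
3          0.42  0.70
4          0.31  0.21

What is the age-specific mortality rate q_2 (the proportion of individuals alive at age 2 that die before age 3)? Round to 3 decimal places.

0.236

q_2 = (l_2 − l_3) / l_2 = (0.55 − 0.42) / 0.55
     = 0.13 / 0.55 = 0.236364… → 0.236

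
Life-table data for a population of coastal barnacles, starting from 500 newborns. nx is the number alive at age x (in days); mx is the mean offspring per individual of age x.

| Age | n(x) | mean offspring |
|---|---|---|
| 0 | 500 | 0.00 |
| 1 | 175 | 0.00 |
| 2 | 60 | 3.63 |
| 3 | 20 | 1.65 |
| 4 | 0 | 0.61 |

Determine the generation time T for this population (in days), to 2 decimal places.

lx = nx/n0 = nx/500: 1, 0.35, 0.12, 0.04, 0
lx·mx: 0, 0, 0.4356, 0.066, 0 → R0 = 0.5016
x·lx·mx: 0, 0, 0.8712, 0.198, 0 → Σ = 1.0692
T = 1.0692 / 0.5016 = 2.131579… → 2.13

2.13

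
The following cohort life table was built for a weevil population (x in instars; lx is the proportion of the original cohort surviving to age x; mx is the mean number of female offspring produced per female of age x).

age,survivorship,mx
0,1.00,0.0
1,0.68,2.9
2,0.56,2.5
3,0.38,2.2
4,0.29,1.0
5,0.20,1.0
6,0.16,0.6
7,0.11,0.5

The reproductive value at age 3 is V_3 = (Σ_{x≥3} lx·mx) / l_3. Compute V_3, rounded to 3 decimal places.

3.887

lx·mx for x ≥ 3: 0.836, 0.29, 0.2, 0.096, 0.055 → sum = 1.477
V_3 = 1.477 / l_3 = 1.477 / 0.38 = 3.886842… → 3.887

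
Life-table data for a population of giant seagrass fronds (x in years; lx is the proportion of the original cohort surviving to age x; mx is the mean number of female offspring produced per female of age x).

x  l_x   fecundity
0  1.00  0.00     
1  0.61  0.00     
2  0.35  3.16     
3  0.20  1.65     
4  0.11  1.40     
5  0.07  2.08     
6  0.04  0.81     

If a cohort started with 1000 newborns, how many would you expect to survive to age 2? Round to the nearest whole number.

350

Expected survivors = N0 · l_2 = 1000 × 0.35 = 350 → 350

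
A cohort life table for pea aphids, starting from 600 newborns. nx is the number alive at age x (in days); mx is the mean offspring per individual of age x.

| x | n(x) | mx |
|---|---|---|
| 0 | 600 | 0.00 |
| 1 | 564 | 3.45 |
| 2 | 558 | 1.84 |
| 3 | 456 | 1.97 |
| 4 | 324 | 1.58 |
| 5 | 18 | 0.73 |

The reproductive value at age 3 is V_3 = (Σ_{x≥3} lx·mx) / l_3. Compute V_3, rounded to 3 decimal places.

lx = nx/n0 = nx/600: 1, 0.94, 0.93, 0.76, 0.54, 0.03
lx·mx for x ≥ 3: 1.4972, 0.8532, 0.0219 → sum = 2.3723
V_3 = 2.3723 / l_3 = 2.3723 / 0.76 = 3.121447… → 3.121

3.121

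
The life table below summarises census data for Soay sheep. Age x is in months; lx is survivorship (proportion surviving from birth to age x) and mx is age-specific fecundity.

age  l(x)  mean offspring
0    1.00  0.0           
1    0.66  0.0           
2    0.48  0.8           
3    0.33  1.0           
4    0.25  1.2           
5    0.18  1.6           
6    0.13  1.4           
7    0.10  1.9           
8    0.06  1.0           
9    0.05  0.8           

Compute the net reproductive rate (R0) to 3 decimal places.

1.774

lx·mx by age: 0, 0, 0.384, 0.33, 0.3, 0.288, 0.182, 0.19, 0.06, 0.04
R0 = Σ lx·mx = 1.774 → 1.774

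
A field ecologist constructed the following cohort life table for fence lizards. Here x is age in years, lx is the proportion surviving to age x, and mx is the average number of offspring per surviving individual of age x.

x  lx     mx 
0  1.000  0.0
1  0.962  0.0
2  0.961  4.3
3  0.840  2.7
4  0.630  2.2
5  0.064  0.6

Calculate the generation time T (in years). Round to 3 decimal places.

2.659

lx·mx: 0, 0, 4.1323, 2.268, 1.386, 0.0384 → R0 = 7.8247
x·lx·mx: 0, 0, 8.2646, 6.804, 5.544, 0.192 → Σ = 20.8046
T = 20.8046 / 7.8247 = 2.658837… → 2.659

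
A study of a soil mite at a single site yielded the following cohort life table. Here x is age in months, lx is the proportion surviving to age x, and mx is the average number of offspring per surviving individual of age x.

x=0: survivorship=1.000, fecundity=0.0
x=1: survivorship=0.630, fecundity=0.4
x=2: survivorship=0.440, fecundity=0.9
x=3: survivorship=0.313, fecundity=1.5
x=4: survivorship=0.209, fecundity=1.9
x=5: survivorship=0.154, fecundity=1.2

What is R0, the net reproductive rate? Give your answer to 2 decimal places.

1.70

lx·mx by age: 0, 0.252, 0.396, 0.4695, 0.3971, 0.1848
R0 = Σ lx·mx = 1.6994 → 1.70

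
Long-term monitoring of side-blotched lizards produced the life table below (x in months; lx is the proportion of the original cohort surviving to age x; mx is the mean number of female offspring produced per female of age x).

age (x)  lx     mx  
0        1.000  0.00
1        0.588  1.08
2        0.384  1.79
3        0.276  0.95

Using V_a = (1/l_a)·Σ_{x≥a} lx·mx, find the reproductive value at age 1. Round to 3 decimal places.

lx·mx for x ≥ 1: 0.63504, 0.68736, 0.2622 → sum = 1.5846
V_1 = 1.5846 / l_1 = 1.5846 / 0.588 = 2.694898… → 2.695

2.695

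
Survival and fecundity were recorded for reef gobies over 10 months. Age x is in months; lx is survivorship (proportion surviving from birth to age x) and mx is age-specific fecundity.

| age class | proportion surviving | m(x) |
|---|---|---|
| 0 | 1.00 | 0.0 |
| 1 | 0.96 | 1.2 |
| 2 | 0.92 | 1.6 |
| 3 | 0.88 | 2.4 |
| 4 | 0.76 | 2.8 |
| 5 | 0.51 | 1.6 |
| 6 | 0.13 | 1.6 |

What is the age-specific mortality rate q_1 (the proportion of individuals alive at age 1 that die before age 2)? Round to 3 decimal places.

q_1 = (l_1 − l_2) / l_1 = (0.96 − 0.92) / 0.96
     = 0.04 / 0.96 = 0.041667… → 0.042

0.042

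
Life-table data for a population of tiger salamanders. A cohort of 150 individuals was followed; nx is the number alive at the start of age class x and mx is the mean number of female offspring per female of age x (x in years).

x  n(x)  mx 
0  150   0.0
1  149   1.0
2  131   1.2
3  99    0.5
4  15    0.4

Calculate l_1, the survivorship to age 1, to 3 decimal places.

0.993

l_1 = n_1/n_0 = 149/150 = 0.993333… → 0.993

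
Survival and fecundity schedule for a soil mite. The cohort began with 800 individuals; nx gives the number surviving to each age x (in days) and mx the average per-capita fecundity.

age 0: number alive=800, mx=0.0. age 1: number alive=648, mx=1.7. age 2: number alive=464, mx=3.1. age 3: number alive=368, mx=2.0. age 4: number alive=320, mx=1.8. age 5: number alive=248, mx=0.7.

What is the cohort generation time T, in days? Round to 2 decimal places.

2.32

lx = nx/n0 = nx/800: 1, 0.81, 0.58, 0.46, 0.4, 0.31
lx·mx: 0, 1.377, 1.798, 0.92, 0.72, 0.217 → R0 = 5.032
x·lx·mx: 0, 1.377, 3.596, 2.76, 2.88, 1.085 → Σ = 11.698
T = 11.698 / 5.032 = 2.324722… → 2.32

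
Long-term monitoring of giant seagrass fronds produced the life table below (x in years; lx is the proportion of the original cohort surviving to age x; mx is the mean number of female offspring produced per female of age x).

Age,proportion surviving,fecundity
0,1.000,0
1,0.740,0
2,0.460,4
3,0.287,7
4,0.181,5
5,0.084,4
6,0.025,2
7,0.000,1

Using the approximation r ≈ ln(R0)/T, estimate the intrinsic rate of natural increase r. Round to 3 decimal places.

R0 = Σ lx·mx = 0 + 0 + 1.84 + 2.009 + 0.905 + 0.336 + 0.05 + 0 = 5.14
Σ x·lx·mx = 15.307; T = 15.307/5.14 = 2.97802…
r ≈ ln(R0)/T = ln(5.14)/2.97802… = 0.54971… → 0.550

0.550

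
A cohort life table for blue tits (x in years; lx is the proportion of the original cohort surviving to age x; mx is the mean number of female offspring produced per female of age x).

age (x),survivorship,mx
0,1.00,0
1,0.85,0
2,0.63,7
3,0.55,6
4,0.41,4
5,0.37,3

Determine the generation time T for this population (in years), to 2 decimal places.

2.95

lx·mx: 0, 0, 4.41, 3.3, 1.64, 1.11 → R0 = 10.46
x·lx·mx: 0, 0, 8.82, 9.9, 6.56, 5.55 → Σ = 30.83
T = 30.83 / 10.46 = 2.947419… → 2.95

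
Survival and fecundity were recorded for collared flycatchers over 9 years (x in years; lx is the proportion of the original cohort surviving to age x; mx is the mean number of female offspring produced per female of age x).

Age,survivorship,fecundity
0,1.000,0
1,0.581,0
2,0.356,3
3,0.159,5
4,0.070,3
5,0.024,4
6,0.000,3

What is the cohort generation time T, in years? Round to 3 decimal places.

2.693

lx·mx: 0, 0, 1.068, 0.795, 0.21, 0.096, 0 → R0 = 2.169
x·lx·mx: 0, 0, 2.136, 2.385, 0.84, 0.48, 0 → Σ = 5.841
T = 5.841 / 2.169 = 2.692946… → 2.693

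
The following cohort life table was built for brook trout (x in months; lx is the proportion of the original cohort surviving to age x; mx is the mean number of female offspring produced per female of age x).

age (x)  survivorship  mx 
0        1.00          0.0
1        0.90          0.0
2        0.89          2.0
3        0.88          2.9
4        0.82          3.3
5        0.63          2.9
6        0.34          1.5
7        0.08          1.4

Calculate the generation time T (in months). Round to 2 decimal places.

lx·mx: 0, 0, 1.78, 2.552, 2.706, 1.827, 0.51, 0.112 → R0 = 9.487
x·lx·mx: 0, 0, 3.56, 7.656, 10.824, 9.135, 3.06, 0.784 → Σ = 35.019
T = 35.019 / 9.487 = 3.691262… → 3.69

3.69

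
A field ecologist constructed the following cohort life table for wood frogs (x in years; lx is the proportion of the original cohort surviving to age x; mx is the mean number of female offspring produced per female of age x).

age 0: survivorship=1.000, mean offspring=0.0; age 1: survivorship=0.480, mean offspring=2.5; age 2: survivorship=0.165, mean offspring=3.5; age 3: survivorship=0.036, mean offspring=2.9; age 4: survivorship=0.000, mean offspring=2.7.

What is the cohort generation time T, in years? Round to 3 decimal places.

1.418

lx·mx: 0, 1.2, 0.5775, 0.1044, 0 → R0 = 1.8819
x·lx·mx: 0, 1.2, 1.155, 0.3132, 0 → Σ = 2.6682
T = 2.6682 / 1.8819 = 1.417822… → 1.418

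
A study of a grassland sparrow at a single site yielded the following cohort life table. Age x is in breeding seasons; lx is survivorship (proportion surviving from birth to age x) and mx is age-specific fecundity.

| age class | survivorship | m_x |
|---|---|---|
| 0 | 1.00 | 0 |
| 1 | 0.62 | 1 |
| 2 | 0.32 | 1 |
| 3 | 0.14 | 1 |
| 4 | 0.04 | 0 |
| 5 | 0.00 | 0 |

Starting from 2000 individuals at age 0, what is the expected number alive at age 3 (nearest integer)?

Expected survivors = N0 · l_3 = 2000 × 0.14 = 280 → 280

280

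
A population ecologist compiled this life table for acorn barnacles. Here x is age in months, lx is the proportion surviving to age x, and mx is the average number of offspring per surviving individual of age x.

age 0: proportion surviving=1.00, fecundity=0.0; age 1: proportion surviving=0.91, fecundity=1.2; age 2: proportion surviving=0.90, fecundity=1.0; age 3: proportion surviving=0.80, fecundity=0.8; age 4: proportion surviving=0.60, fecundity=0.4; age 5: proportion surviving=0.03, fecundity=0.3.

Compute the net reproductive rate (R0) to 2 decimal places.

lx·mx by age: 0, 1.092, 0.9, 0.64, 0.24, 0.009
R0 = Σ lx·mx = 2.881 → 2.88

2.88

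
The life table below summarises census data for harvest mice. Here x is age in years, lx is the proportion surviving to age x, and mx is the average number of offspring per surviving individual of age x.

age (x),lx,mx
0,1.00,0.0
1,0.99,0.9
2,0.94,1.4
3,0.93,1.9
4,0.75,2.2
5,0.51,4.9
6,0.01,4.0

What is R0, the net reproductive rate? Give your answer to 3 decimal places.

8.163

lx·mx by age: 0, 0.891, 1.316, 1.767, 1.65, 2.499, 0.04
R0 = Σ lx·mx = 8.163 → 8.163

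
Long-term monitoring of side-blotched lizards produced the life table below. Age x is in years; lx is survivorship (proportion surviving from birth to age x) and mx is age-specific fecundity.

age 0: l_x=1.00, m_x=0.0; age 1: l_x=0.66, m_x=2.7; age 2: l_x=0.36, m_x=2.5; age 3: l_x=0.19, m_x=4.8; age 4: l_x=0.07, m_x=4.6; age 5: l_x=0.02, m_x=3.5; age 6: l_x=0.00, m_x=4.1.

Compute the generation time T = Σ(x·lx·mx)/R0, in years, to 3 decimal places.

1.996

lx·mx: 0, 1.782, 0.9, 0.912, 0.322, 0.07, 0 → R0 = 3.986
x·lx·mx: 0, 1.782, 1.8, 2.736, 1.288, 0.35, 0 → Σ = 7.956
T = 7.956 / 3.986 = 1.995986… → 1.996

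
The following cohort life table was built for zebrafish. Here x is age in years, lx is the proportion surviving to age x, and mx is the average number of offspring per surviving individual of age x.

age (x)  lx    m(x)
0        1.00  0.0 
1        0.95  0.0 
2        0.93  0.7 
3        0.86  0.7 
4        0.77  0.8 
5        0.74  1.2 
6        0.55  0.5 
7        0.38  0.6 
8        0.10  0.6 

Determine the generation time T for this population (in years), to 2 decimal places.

4.14

lx·mx: 0, 0, 0.651, 0.602, 0.616, 0.888, 0.275, 0.228, 0.06 → R0 = 3.32
x·lx·mx: 0, 0, 1.302, 1.806, 2.464, 4.44, 1.65, 1.596, 0.48 → Σ = 13.738
T = 13.738 / 3.32 = 4.137952… → 4.14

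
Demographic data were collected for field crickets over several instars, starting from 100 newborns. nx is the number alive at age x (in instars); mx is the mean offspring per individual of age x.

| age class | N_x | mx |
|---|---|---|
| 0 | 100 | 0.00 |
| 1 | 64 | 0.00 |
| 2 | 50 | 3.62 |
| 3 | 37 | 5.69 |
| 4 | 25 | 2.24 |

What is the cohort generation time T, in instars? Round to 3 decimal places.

lx = nx/n0 = nx/100: 1, 0.64, 0.5, 0.37, 0.25
lx·mx: 0, 0, 1.81, 2.1053, 0.56 → R0 = 4.4753
x·lx·mx: 0, 0, 3.62, 6.3159, 2.24 → Σ = 12.1759
T = 12.1759 / 4.4753 = 2.720689… → 2.721

2.721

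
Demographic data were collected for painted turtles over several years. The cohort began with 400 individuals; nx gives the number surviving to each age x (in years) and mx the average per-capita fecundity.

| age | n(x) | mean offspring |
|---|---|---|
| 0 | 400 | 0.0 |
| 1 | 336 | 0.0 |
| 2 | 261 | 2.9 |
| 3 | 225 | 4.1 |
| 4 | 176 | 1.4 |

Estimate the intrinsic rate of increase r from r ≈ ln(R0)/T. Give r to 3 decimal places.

lx = nx/n0 = nx/400: 1, 0.84, 0.6525, 0.5625, 0.44
R0 = Σ lx·mx = 0 + 0 + 1.89225 + 2.30625 + 0.616 = 4.8145
Σ x·lx·mx = 13.16725; T = 13.16725/4.8145 = 2.73492…
r ≈ ln(R0)/T = ln(4.8145)/2.73492… = 0.57465… → 0.575

0.575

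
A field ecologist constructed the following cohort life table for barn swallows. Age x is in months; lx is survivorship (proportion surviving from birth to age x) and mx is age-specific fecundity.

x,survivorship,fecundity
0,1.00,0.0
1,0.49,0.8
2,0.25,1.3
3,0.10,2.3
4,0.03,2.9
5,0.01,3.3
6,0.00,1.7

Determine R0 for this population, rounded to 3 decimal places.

1.067

lx·mx by age: 0, 0.392, 0.325, 0.23, 0.087, 0.033, 0
R0 = Σ lx·mx = 1.067 → 1.067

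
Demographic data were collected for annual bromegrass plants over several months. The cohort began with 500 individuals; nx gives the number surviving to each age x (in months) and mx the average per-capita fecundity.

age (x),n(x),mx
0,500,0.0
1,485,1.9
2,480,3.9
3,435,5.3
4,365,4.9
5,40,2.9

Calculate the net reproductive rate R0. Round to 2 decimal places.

14.01

lx = nx/n0 = nx/500: 1, 0.97, 0.96, 0.87, 0.73, 0.08
lx·mx by age: 0, 1.843, 3.744, 4.611, 3.577, 0.232
R0 = Σ lx·mx = 14.007 → 14.01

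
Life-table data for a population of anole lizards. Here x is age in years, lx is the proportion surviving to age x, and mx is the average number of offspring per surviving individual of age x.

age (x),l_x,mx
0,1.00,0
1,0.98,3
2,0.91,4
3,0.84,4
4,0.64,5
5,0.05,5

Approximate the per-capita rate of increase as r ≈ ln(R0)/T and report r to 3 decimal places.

R0 = Σ lx·mx = 0 + 2.94 + 3.64 + 3.36 + 3.2 + 0.25 = 13.39
Σ x·lx·mx = 34.35; T = 34.35/13.39 = 2.56535…
r ≈ ln(R0)/T = ln(13.39)/2.56535… = 1.01137… → 1.011

1.011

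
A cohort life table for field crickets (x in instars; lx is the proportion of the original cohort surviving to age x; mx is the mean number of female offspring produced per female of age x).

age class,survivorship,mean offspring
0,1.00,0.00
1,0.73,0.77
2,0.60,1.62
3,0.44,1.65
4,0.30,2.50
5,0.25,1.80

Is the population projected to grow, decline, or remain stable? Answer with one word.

growing

R0 = Σ lx·mx = 0 + 0.5621 + 0.972 + 0.726 + 0.75 + 0.45 = 3.4601
R0 > 1, so the population is growing.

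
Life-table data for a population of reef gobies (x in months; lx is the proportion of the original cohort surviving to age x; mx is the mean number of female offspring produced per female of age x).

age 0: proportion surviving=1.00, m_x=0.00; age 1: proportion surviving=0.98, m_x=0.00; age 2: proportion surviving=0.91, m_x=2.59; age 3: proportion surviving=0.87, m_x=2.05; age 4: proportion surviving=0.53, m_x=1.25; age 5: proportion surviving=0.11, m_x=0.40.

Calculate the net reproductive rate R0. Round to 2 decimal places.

lx·mx by age: 0, 0, 2.3569, 1.7835, 0.6625, 0.044
R0 = Σ lx·mx = 4.8469 → 4.85

4.85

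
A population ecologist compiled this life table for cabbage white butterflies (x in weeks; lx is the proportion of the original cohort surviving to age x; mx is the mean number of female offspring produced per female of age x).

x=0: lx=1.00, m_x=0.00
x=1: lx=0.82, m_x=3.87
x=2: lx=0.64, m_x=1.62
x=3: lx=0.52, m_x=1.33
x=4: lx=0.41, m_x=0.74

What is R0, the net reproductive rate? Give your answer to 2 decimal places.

lx·mx by age: 0, 3.1734, 1.0368, 0.6916, 0.3034
R0 = Σ lx·mx = 5.2052 → 5.21

5.21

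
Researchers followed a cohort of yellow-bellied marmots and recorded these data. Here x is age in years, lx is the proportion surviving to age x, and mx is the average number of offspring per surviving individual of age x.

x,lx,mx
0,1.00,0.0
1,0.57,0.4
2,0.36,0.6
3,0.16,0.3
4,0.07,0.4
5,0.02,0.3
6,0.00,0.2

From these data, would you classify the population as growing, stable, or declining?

R0 = Σ lx·mx = 0 + 0.228 + 0.216 + 0.048 + 0.028 + 0.006 + 0 = 0.526
R0 < 1, so the population is declining.

declining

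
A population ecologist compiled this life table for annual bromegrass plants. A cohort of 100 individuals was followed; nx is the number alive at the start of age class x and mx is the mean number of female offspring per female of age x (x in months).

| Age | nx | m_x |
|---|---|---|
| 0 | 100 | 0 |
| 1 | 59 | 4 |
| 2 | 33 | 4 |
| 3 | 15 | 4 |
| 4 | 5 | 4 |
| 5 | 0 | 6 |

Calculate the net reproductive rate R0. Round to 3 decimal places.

lx = nx/n0 = nx/100: 1, 0.59, 0.33, 0.15, 0.05, 0
lx·mx by age: 0, 2.36, 1.32, 0.6, 0.2, 0
R0 = Σ lx·mx = 4.48 → 4.480

4.480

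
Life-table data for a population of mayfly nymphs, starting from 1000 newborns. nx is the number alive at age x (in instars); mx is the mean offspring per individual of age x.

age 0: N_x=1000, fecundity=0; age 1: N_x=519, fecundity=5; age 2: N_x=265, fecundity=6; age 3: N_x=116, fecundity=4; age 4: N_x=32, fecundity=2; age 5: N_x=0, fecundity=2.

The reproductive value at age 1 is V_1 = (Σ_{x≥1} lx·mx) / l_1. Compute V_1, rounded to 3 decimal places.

9.081

lx = nx/n0 = nx/1000: 1, 0.519, 0.265, 0.116, 0.032, 0
lx·mx for x ≥ 1: 2.595, 1.59, 0.464, 0.064, 0 → sum = 4.713
V_1 = 4.713 / l_1 = 4.713 / 0.519 = 9.080925… → 9.081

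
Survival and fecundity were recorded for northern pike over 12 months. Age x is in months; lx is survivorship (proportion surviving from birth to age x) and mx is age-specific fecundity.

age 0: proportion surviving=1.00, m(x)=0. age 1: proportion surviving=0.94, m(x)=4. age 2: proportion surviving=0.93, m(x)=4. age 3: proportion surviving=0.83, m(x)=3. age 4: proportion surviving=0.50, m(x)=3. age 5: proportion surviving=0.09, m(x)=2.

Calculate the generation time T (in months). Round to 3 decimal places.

lx·mx: 0, 3.76, 3.72, 2.49, 1.5, 0.18 → R0 = 11.65
x·lx·mx: 0, 3.76, 7.44, 7.47, 6, 0.9 → Σ = 25.57
T = 25.57 / 11.65 = 2.19485… → 2.195

2.195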